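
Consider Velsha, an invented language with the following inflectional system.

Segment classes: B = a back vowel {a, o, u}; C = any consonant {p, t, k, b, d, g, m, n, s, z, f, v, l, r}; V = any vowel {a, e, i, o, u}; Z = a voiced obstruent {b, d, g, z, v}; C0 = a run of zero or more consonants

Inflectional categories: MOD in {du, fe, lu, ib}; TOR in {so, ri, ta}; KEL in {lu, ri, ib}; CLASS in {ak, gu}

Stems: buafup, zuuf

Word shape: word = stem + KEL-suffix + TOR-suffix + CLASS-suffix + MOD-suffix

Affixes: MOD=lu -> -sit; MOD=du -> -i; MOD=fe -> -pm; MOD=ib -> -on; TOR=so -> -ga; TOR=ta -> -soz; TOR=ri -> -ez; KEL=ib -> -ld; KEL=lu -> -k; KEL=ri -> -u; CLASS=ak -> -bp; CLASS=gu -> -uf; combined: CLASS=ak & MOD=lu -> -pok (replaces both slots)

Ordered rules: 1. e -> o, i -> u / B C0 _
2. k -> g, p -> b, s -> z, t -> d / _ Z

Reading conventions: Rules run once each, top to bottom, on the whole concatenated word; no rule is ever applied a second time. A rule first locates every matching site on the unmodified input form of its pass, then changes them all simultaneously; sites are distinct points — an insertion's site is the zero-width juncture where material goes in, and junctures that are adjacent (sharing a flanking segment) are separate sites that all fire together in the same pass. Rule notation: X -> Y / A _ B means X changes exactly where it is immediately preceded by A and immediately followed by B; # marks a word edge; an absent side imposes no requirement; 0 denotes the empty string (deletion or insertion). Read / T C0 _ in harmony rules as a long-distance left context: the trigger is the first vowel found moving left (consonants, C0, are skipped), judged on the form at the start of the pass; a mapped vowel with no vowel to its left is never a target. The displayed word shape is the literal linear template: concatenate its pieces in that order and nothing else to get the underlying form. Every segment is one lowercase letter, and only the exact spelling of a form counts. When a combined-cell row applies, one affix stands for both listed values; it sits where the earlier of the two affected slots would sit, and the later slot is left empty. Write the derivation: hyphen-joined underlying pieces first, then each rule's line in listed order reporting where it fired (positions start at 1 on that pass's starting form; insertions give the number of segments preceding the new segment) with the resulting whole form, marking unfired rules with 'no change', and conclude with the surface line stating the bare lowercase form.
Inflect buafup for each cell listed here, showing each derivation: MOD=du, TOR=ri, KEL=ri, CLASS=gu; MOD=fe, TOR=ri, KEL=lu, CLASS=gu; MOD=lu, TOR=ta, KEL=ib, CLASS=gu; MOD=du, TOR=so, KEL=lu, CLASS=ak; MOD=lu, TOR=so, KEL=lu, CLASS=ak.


cell MOD=du, TOR=ri, KEL=ri, CLASS=gu:
underlying: buafup-u-ez-uf-i
1. e -> o, i -> u / B C0 _: fires at position(s) 8, 12: buafupuozufu
2. k -> g, p -> b, s -> z, t -> d / _ Z: no change
surface: buafupuozufu

cell MOD=fe, TOR=ri, KEL=lu, CLASS=gu:
underlying: buafup-k-ez-uf-pm
1. e -> o, i -> u / B C0 _: fires at position(s) 8: buafupkozufpm
2. k -> g, p -> b, s -> z, t -> d / _ Z: no change
surface: buafupkozufpm

cell MOD=lu, TOR=ta, KEL=ib, CLASS=gu:
underlying: buafup-ld-soz-uf-sit
1. e -> o, i -> u / B C0 _: fires at position(s) 15: buafupldsozufsut
2. k -> g, p -> b, s -> z, t -> d / _ Z: no change
surface: buafupldsozufsut

cell MOD=du, TOR=so, KEL=lu, CLASS=ak:
underlying: buafup-k-ga-bp-i
1. e -> o, i -> u / B C0 _: fires at position(s) 12: buafupkgabpu
2. k -> g, p -> b, s -> z, t -> d / _ Z: fires at position(s) 7: buafupggabpu
surface: buafupggabpu

cell MOD=lu, TOR=so, KEL=lu, CLASS=ak:
underlying: buafup-k-ga-pok
1. e -> o, i -> u / B C0 _: no change
2. k -> g, p -> b, s -> z, t -> d / _ Z: fires at position(s) 7: buafupggapok
surface: buafupggapok


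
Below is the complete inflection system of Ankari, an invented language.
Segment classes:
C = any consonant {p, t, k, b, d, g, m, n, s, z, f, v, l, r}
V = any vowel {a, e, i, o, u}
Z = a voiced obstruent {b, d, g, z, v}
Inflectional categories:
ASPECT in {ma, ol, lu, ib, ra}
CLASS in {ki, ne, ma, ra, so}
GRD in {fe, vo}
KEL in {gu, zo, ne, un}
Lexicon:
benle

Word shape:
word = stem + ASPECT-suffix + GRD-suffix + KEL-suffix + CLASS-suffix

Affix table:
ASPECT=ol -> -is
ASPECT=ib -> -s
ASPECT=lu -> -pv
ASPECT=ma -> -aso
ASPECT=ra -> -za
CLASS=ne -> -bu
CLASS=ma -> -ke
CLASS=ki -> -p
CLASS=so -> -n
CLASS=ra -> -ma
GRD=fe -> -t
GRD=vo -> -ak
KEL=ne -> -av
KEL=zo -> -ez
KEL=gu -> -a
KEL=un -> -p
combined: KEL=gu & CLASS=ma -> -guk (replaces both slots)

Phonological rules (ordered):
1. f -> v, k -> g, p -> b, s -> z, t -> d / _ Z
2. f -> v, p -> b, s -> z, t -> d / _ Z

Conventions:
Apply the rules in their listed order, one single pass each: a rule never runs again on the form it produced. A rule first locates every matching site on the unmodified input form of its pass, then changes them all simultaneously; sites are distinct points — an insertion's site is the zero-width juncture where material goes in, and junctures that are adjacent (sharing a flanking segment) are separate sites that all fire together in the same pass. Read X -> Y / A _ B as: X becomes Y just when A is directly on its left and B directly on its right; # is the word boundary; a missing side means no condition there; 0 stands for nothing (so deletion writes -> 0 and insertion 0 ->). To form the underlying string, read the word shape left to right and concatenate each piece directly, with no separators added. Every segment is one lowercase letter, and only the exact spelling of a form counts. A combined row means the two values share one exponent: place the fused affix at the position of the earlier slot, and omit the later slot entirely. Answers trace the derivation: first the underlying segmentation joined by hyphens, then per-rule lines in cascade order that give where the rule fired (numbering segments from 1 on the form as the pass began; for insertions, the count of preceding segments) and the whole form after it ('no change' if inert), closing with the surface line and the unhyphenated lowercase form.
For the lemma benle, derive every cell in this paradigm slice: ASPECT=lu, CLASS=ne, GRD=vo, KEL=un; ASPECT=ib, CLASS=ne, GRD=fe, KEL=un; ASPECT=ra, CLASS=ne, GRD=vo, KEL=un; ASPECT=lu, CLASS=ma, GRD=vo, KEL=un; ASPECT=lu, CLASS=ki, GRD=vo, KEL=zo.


cell ASPECT=lu, CLASS=ne, GRD=vo, KEL=un:
underlying: benle-pv-ak-p-bu
1. f -> v, k -> g, p -> b, s -> z, t -> d / _ Z: fires at position(s) 6, 10: benlebvakbbu
2. f -> v, p -> b, s -> z, t -> d / _ Z: no change
surface: benlebvakbbu

cell ASPECT=ib, CLASS=ne, GRD=fe, KEL=un:
underlying: benle-s-t-p-bu
1. f -> v, k -> g, p -> b, s -> z, t -> d / _ Z: fires at position(s) 8: benlestbbu
2. f -> v, p -> b, s -> z, t -> d / _ Z: fires at position(s) 7: benlesdbbu
surface: benlesdbbu

cell ASPECT=ra, CLASS=ne, GRD=vo, KEL=un:
underlying: benle-za-ak-p-bu
1. f -> v, k -> g, p -> b, s -> z, t -> d / _ Z: fires at position(s) 10: benlezaakbbu
2. f -> v, p -> b, s -> z, t -> d / _ Z: no change
surface: benlezaakbbu

cell ASPECT=lu, CLASS=ma, GRD=vo, KEL=un:
underlying: benle-pv-ak-p-ke
1. f -> v, k -> g, p -> b, s -> z, t -> d / _ Z: fires at position(s) 6: benlebvakpke
2. f -> v, p -> b, s -> z, t -> d / _ Z: no change
surface: benlebvakpke

cell ASPECT=lu, CLASS=ki, GRD=vo, KEL=zo:
underlying: benle-pv-ak-ez-p
1. f -> v, k -> g, p -> b, s -> z, t -> d / _ Z: fires at position(s) 6: benlebvakezp
2. f -> v, p -> b, s -> z, t -> d / _ Z: no change
surface: benlebvakezp


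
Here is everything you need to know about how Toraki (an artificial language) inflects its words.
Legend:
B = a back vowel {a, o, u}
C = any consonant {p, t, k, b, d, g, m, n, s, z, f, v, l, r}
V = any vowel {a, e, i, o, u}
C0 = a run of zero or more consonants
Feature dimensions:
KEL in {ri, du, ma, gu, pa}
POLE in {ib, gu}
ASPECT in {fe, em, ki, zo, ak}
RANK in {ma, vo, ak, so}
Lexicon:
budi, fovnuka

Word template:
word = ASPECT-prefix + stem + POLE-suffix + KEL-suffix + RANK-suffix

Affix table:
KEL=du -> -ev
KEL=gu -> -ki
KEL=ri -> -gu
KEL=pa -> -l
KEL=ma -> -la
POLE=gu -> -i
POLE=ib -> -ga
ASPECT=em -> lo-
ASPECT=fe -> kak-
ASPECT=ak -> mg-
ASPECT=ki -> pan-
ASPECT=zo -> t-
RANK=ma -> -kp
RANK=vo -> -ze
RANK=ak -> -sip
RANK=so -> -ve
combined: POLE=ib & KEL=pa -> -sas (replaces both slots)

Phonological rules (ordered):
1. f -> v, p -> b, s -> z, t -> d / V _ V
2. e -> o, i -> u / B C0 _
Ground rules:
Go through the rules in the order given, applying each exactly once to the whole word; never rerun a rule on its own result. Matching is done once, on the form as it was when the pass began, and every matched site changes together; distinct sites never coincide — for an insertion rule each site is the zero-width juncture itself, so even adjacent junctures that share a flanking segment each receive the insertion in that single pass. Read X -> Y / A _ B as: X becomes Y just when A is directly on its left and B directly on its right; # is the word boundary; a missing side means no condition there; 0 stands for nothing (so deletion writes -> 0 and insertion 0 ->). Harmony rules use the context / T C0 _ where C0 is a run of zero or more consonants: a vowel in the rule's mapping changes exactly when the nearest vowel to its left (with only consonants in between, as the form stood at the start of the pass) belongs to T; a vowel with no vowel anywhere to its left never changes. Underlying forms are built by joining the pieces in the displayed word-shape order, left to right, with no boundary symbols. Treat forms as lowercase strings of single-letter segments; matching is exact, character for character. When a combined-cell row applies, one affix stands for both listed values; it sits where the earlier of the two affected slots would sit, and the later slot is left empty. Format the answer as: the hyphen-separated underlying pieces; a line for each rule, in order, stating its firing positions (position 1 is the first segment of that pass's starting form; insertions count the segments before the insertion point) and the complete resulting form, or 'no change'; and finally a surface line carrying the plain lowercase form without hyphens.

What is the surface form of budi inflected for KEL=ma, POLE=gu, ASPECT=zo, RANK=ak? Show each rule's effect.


underlying: t-budi-i-la-sip
1. f -> v, p -> b, s -> z, t -> d / V _ V: fires at position(s) 9: tbudiilazip
2. e -> o, i -> u / B C0 _: fires at position(s) 5, 10: tbuduilazup
surface: tbuduilazup


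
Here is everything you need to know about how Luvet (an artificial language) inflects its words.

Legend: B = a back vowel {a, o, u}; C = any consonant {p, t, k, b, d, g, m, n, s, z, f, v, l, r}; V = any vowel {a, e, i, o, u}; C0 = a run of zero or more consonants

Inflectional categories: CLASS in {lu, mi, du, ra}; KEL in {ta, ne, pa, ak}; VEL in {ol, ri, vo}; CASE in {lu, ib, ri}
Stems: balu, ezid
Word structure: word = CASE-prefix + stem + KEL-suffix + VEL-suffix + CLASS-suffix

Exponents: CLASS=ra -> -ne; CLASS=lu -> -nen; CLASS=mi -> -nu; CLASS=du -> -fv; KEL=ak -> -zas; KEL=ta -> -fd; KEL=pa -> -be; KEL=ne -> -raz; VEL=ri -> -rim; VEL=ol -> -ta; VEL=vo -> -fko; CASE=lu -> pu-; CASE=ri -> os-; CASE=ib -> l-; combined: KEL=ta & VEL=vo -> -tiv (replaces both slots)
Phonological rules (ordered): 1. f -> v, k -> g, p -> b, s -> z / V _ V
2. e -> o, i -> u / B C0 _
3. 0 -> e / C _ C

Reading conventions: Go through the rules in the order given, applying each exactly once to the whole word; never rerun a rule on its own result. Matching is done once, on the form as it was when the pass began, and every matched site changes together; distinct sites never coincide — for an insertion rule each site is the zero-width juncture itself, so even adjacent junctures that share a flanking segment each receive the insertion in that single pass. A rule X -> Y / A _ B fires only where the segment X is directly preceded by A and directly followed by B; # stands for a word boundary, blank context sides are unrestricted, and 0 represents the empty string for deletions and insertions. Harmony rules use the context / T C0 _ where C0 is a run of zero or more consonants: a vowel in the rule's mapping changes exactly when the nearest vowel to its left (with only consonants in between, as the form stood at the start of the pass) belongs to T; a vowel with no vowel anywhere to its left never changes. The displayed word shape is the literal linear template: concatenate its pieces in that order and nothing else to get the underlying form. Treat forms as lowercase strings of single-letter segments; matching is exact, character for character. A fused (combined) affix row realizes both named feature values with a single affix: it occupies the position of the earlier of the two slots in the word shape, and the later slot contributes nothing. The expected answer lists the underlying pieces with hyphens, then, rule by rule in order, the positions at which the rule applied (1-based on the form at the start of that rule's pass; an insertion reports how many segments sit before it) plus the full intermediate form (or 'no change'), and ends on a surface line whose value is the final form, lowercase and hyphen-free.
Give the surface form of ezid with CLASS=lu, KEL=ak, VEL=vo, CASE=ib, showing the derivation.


underlying: l-ezid-zas-fko-nen
1. f -> v, k -> g, p -> b, s -> z / V _ V: no change
2. e -> o, i -> u / B C0 _: fires at position(s) 13: lezidzasfkonon
3. 0 -> e / C _ C: inserts after position(s) 5, 8, 9: lezidezasefekonon
surface: lezidezasefekonon


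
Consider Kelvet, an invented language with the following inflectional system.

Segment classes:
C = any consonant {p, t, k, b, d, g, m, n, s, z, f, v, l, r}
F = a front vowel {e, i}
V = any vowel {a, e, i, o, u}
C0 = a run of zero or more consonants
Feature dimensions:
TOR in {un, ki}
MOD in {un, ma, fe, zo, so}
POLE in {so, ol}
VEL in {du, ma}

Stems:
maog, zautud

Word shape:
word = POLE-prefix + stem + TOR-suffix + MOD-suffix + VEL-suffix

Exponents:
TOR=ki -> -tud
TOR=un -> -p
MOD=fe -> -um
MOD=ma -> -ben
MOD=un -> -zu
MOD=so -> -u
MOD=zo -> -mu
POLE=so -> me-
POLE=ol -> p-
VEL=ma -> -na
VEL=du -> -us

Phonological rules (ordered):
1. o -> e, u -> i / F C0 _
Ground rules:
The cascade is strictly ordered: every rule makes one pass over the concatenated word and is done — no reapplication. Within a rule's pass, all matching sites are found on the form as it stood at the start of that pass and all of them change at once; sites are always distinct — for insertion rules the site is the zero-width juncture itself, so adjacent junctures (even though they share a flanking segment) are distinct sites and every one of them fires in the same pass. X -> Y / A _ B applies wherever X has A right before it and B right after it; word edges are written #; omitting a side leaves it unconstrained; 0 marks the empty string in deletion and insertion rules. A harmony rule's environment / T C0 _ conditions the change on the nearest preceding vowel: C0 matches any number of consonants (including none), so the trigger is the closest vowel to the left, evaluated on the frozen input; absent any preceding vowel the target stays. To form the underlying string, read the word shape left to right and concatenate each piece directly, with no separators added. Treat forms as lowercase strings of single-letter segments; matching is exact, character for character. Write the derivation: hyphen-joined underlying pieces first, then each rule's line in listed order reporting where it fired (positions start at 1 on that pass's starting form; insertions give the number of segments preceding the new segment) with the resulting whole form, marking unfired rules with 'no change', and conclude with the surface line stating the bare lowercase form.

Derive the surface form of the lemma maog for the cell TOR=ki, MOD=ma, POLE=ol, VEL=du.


underlying: p-maog-tud-ben-us
1. o -> e, u -> i / F C0 _: fires at position(s) 12: pmaogtudbenis
surface: pmaogtudbenis


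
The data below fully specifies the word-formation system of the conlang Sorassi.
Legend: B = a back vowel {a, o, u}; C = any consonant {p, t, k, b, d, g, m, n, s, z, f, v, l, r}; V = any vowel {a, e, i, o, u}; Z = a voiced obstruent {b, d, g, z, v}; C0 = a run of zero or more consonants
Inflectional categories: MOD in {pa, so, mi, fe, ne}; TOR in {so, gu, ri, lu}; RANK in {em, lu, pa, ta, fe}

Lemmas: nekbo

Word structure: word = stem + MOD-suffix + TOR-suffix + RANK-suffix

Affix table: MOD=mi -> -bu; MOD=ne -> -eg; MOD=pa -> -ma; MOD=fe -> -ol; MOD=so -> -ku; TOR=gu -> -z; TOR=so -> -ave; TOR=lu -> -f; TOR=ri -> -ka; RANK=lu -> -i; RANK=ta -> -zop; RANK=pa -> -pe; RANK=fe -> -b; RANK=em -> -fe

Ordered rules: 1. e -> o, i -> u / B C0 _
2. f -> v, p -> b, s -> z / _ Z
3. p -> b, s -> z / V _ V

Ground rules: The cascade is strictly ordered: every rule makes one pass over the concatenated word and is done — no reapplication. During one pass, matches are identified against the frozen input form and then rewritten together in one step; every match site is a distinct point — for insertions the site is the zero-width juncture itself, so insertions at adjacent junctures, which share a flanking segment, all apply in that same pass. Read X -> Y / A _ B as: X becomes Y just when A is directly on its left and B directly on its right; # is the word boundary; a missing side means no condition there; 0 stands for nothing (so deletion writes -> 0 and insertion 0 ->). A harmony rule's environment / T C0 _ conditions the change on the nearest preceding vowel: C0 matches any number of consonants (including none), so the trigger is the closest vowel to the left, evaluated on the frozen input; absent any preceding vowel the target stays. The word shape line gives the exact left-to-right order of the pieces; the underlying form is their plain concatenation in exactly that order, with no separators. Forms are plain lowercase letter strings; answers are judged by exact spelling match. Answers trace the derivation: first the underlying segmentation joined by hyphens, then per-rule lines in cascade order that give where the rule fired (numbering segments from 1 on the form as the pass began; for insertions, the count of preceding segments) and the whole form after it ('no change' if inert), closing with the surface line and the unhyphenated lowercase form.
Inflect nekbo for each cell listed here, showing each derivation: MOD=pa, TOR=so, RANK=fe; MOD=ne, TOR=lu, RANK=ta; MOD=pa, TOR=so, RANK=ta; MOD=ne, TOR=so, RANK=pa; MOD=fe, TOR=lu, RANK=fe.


cell MOD=pa, TOR=so, RANK=fe:
underlying: nekbo-ma-ave-b
1. e -> o, i -> u / B C0 _: fires at position(s) 10: nekbomaavob
2. f -> v, p -> b, s -> z / _ Z: no change
3. p -> b, s -> z / V _ V: no change
surface: nekbomaavob

cell MOD=ne, TOR=lu, RANK=ta:
underlying: nekbo-eg-f-zop
1. e -> o, i -> u / B C0 _: fires at position(s) 6: nekboogfzop
2. f -> v, p -> b, s -> z / _ Z: fires at position(s) 8: nekboogvzop
3. p -> b, s -> z / V _ V: no change
surface: nekboogvzop

cell MOD=pa, TOR=so, RANK=ta:
underlying: nekbo-ma-ave-zop
1. e -> o, i -> u / B C0 _: fires at position(s) 10: nekbomaavozop
2. f -> v, p -> b, s -> z / _ Z: no change
3. p -> b, s -> z / V _ V: no change
surface: nekbomaavozop

cell MOD=ne, TOR=so, RANK=pa:
underlying: nekbo-eg-ave-pe
1. e -> o, i -> u / B C0 _: fires at position(s) 6, 10: nekboogavope
2. f -> v, p -> b, s -> z / _ Z: no change
3. p -> b, s -> z / V _ V: fires at position(s) 11: nekboogavobe
surface: nekboogavobe

cell MOD=fe, TOR=lu, RANK=fe:
underlying: nekbo-ol-f-b
1. e -> o, i -> u / B C0 _: no change
2. f -> v, p -> b, s -> z / _ Z: fires at position(s) 8: nekboolvb
3. p -> b, s -> z / V _ V: no change
surface: nekboolvb


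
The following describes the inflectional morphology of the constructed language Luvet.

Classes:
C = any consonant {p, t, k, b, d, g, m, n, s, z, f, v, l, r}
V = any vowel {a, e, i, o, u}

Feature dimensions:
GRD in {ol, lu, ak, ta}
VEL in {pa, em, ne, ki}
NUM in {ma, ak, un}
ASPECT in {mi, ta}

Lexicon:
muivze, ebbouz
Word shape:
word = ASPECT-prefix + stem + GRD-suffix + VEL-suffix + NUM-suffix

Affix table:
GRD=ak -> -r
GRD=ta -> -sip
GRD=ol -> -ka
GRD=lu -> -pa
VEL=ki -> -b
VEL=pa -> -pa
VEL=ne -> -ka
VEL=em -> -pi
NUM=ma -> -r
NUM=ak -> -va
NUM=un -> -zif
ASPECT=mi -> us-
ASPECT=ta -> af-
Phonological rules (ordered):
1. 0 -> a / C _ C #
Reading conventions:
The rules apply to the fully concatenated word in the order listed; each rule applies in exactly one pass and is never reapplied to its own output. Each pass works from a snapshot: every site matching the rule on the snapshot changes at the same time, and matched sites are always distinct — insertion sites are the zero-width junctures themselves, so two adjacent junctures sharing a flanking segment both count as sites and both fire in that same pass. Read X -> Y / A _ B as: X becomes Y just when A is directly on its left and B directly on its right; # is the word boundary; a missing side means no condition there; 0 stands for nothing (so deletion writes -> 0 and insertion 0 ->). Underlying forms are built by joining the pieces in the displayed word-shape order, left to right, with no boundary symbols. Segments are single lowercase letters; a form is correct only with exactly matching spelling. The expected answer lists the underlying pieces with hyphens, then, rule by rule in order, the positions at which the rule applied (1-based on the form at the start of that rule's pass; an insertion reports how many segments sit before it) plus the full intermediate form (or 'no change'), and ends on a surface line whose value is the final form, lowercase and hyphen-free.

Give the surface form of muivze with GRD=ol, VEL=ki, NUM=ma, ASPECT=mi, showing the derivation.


underlying: us-muivze-ka-b-r
1. 0 -> a / C _ C #: inserts after position(s) 11: usmuivzekabar
surface: usmuivzekabar


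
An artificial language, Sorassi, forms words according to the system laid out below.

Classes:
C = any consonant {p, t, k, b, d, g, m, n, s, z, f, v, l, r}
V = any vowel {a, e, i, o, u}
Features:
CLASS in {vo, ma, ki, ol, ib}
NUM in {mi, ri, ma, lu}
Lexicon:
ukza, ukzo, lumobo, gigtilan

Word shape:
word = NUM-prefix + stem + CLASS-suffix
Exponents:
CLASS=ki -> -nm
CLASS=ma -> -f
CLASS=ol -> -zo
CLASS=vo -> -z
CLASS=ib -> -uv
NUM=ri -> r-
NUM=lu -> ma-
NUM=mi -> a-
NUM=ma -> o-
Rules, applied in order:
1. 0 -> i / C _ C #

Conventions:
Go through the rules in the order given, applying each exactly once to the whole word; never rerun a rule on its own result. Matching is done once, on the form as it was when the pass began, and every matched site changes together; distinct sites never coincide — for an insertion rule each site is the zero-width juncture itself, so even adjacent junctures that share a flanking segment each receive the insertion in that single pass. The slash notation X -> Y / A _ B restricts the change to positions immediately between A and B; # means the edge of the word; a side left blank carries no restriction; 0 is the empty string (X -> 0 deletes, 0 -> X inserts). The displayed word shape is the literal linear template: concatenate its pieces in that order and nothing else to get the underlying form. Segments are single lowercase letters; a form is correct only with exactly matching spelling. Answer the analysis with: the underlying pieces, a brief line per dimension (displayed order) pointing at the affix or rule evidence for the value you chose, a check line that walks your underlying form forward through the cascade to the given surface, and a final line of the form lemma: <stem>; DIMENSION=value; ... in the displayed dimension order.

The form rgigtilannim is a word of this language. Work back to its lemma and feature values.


underlying: r-gigtilan-nm
CLASS=ki - signalled by the affix -nm
NUM=ri - signalled by the affix r-
check: rgigtilannm -> rgigtilannim
lemma: gigtilan; CLASS=ki; NUM=ri


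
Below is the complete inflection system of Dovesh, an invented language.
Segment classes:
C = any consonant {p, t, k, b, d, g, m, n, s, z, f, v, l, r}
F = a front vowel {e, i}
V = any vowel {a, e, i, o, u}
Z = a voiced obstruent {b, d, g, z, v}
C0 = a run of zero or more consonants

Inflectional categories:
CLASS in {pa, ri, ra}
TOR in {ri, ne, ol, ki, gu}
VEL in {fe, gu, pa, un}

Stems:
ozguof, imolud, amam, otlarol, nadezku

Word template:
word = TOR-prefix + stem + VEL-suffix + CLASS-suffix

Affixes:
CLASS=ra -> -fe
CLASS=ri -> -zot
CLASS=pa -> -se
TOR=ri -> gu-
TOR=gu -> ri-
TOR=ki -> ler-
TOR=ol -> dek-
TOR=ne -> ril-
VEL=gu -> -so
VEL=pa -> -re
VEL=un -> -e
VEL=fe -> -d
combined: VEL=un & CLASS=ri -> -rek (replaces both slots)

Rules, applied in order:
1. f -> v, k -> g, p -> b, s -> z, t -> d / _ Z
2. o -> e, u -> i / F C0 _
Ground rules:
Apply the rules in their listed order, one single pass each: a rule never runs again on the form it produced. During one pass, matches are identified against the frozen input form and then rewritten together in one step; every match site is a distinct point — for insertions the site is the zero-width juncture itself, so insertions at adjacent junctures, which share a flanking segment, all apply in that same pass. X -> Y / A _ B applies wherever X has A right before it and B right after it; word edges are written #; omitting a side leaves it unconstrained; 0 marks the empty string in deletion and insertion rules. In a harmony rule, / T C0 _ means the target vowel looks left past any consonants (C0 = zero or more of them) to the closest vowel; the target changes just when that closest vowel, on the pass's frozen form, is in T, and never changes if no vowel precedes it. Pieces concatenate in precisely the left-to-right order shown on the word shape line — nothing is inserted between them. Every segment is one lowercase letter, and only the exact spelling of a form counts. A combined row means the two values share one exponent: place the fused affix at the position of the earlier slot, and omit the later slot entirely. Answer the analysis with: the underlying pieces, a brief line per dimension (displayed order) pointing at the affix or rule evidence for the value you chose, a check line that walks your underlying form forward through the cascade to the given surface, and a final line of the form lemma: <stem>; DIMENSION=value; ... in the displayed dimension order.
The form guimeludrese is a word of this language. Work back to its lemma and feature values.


underlying: gu-imolud-re-se
CLASS=pa - signalled by the affix -se
TOR=ri - signalled by the affix gu-
VEL=pa - signalled by the affix -re
check: guimoludrese -> guimoludrese -> guimeludrese
lemma: imolud; CLASS=pa; TOR=ri; VEL=pa


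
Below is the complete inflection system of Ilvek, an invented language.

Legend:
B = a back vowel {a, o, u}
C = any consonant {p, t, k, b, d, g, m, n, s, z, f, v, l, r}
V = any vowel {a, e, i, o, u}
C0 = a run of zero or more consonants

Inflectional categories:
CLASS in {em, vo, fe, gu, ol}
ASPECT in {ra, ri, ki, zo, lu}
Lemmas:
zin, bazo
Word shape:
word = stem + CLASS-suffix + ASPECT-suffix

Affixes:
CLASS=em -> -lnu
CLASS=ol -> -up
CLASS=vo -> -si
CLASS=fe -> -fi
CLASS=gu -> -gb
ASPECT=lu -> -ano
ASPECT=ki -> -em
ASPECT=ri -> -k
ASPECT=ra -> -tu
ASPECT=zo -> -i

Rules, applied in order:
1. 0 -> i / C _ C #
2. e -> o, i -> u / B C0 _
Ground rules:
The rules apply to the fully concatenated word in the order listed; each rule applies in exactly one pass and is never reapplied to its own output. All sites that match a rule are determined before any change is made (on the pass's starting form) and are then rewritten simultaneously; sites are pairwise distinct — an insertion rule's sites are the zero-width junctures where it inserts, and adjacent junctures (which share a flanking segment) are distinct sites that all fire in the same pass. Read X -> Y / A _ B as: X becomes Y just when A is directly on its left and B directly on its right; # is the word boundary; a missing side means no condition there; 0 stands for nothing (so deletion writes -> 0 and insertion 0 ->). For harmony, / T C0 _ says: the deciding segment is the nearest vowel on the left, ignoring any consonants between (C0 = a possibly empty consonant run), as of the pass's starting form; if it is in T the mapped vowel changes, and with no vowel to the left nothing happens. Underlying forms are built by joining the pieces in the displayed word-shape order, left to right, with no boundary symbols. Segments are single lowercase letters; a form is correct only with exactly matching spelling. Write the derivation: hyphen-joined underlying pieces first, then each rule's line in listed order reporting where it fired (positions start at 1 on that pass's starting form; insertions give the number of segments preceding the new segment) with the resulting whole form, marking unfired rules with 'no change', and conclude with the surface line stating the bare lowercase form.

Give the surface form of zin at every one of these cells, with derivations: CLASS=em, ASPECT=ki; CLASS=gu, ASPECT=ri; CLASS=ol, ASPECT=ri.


cell CLASS=em, ASPECT=ki:
underlying: zin-lnu-em
1. 0 -> i / C _ C #: no change
2. e -> o, i -> u / B C0 _: fires at position(s) 7: zinlnuom
surface: zinlnuom

cell CLASS=gu, ASPECT=ri:
underlying: zin-gb-k
1. 0 -> i / C _ C #: inserts after position(s) 5: zingbik
2. e -> o, i -> u / B C0 _: no change
surface: zingbik

cell CLASS=ol, ASPECT=ri:
underlying: zin-up-k
1. 0 -> i / C _ C #: inserts after position(s) 5: zinupik
2. e -> o, i -> u / B C0 _: fires at position(s) 6: zinupuk
surface: zinupuk


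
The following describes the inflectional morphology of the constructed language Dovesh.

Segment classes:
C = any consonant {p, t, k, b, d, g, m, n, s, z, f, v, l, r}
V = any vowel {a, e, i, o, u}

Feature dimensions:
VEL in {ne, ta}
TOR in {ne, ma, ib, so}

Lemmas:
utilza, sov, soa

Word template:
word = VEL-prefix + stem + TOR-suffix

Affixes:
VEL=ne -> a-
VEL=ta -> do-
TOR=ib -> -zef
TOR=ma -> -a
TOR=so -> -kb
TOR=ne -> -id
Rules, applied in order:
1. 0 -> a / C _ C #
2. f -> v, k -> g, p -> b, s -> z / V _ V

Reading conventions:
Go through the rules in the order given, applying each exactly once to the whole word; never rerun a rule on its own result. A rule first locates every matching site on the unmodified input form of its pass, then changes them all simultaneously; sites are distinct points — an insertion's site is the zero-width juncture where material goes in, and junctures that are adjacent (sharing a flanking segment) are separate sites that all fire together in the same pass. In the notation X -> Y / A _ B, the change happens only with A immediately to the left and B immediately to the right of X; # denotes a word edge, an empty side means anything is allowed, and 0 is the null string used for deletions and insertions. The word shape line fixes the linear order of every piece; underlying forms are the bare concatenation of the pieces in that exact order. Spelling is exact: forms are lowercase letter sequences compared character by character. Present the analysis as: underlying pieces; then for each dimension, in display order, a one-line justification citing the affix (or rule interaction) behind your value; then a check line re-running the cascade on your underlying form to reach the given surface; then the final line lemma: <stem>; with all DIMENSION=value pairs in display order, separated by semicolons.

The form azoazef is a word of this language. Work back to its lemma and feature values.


underlying: a-soa-zef
VEL=ne - signalled by the affix a-
TOR=ib - signalled by the affix -zef
check: asoazef -> asoazef -> azoazef
lemma: soa; VEL=ne; TOR=ib


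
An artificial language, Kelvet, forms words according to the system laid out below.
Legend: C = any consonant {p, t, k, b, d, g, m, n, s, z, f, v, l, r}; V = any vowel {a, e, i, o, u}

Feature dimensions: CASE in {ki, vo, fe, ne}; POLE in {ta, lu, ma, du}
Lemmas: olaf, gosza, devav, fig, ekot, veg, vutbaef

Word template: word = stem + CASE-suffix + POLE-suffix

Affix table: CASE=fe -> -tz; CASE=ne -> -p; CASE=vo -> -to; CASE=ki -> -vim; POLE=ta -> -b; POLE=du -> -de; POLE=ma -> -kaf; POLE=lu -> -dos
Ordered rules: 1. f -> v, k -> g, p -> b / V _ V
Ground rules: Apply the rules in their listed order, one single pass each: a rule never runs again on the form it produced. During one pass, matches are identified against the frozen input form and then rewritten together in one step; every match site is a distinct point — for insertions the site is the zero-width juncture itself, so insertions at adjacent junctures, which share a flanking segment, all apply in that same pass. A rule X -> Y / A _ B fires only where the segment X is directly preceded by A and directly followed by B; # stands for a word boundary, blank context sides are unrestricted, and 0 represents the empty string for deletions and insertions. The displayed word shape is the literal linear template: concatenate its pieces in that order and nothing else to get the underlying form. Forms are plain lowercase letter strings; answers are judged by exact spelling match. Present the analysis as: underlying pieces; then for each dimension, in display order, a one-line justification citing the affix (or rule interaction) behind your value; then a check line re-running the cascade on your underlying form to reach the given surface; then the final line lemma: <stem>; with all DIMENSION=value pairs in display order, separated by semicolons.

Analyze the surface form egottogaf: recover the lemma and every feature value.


underlying: ekot-to-kaf
CASE=vo - signalled by the affix -to
POLE=ma - signalled by the affix -kaf
check: ekottokaf -> egottogaf
lemma: ekot; CASE=vo; POLE=ma


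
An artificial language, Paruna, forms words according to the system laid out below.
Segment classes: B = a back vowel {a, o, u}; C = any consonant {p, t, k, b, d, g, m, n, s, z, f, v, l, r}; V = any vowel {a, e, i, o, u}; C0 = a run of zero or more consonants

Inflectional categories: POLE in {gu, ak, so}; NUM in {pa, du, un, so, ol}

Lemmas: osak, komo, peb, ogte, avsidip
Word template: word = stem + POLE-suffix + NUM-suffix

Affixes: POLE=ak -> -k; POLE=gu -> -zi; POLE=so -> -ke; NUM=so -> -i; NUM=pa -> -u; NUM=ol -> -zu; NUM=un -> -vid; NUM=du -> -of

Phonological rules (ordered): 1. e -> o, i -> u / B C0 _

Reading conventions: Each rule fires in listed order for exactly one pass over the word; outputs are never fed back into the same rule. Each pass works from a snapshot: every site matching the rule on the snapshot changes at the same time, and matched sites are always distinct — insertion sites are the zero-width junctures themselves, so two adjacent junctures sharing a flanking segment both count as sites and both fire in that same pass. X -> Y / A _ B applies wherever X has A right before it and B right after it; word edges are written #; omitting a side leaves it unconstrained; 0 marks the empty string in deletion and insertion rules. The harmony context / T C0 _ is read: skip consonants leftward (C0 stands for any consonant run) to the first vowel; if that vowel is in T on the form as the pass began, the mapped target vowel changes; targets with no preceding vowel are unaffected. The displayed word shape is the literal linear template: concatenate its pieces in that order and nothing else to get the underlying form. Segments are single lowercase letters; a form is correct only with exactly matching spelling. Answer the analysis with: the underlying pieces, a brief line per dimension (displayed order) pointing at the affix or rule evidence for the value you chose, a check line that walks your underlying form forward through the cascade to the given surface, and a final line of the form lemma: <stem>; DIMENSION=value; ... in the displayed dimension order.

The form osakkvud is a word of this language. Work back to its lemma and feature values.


underlying: osak-k-vid
POLE=ak - signalled by the affix -k
NUM=un - signalled by the affix -vid
check: osakkvid -> osakkvud
lemma: osak; POLE=ak; NUM=un


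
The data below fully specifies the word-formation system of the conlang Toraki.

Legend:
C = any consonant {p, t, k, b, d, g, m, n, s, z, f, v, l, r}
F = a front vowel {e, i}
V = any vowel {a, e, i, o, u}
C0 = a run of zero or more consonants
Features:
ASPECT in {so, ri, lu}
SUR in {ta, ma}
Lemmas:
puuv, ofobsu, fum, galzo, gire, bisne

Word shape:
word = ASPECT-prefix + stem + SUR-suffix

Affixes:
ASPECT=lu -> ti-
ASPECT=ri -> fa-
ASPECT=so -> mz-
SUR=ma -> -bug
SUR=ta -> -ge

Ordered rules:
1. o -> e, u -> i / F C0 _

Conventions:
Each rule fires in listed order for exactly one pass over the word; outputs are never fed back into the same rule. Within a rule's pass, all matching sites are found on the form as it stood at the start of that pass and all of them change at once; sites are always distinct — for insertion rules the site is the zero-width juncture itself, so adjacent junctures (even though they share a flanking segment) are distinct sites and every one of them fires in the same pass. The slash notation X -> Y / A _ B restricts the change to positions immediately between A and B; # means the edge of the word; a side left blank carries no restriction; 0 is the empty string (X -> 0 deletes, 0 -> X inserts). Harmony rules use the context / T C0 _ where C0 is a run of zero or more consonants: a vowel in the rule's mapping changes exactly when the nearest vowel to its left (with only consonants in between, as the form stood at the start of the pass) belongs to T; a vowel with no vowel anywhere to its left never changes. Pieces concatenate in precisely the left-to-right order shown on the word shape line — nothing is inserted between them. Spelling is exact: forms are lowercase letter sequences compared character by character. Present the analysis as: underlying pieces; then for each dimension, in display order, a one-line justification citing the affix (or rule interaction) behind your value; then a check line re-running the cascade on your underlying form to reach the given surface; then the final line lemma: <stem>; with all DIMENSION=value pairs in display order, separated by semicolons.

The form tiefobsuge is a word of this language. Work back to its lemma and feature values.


underlying: ti-ofobsu-ge
ASPECT=lu - signalled by the affix ti-
SUR=ta - signalled by the affix -ge
check: tiofobsuge -> tiefobsuge
lemma: ofobsu; ASPECT=lu; SUR=ta


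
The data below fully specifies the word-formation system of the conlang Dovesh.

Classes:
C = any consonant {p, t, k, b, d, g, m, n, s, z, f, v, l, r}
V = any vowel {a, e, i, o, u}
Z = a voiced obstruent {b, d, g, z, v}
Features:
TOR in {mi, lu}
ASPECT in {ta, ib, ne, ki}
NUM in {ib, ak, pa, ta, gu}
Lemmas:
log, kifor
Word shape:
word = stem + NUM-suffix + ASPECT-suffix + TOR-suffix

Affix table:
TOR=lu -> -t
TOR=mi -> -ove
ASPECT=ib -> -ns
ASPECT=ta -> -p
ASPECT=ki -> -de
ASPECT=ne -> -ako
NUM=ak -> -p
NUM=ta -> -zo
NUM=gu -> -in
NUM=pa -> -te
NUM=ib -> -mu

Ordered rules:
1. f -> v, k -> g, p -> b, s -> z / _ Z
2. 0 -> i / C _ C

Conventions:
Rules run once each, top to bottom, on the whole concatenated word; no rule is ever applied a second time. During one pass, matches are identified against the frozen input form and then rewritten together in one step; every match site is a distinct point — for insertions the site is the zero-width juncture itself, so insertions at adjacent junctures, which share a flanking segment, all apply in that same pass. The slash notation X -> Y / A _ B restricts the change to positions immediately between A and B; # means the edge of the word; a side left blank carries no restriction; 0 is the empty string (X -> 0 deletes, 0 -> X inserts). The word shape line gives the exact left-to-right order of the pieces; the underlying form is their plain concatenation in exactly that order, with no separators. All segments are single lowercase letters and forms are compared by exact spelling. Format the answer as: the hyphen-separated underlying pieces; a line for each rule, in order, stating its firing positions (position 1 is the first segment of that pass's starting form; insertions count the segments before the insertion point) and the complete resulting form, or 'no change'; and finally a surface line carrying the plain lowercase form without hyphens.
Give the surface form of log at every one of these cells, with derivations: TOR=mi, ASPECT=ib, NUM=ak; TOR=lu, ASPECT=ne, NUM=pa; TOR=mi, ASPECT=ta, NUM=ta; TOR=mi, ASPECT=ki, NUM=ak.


cell TOR=mi, ASPECT=ib, NUM=ak:
underlying: log-p-ns-ove
1. f -> v, k -> g, p -> b, s -> z / _ Z: no change
2. 0 -> i / C _ C: inserts after position(s) 3, 4, 5: logipinisove
surface: logipinisove

cell TOR=lu, ASPECT=ne, NUM=pa:
underlying: log-te-ako-t
1. f -> v, k -> g, p -> b, s -> z / _ Z: no change
2. 0 -> i / C _ C: inserts after position(s) 3: logiteakot
surface: logiteakot

cell TOR=mi, ASPECT=ta, NUM=ta:
underlying: log-zo-p-ove
1. f -> v, k -> g, p -> b, s -> z / _ Z: no change
2. 0 -> i / C _ C: inserts after position(s) 3: logizopove
surface: logizopove

cell TOR=mi, ASPECT=ki, NUM=ak:
underlying: log-p-de-ove
1. f -> v, k -> g, p -> b, s -> z / _ Z: fires at position(s) 4: logbdeove
2. 0 -> i / C _ C: inserts after position(s) 3, 4: logibideove
surface: logibideove
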